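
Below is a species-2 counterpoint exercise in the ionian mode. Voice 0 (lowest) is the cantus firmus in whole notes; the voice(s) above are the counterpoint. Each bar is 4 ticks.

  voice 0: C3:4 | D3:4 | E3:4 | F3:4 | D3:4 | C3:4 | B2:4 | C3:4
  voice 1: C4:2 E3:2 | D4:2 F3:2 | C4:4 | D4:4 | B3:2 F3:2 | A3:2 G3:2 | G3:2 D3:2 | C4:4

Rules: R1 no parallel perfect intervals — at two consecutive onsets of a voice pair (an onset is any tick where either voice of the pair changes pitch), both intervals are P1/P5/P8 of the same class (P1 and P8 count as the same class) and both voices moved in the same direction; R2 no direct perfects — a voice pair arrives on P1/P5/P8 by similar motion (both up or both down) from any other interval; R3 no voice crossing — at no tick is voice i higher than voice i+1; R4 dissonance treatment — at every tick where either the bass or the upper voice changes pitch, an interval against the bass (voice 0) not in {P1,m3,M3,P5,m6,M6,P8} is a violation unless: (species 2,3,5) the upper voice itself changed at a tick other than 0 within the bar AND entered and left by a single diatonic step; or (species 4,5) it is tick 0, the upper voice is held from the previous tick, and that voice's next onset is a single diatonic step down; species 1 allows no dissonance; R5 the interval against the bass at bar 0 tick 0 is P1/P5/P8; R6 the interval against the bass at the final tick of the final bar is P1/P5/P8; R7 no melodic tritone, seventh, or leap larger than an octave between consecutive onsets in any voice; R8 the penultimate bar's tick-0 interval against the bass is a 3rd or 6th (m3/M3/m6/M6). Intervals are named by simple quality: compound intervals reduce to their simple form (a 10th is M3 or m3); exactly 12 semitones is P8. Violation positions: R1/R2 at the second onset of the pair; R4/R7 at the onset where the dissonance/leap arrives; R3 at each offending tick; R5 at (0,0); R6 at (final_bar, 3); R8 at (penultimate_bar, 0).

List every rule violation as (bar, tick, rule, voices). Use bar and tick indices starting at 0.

(1, 0, R2, (0, 1))
(1, 0, R7, (1,))
(4, 2, R7, (1,))
(7, 0, R2, (0, 1))
(7, 0, R7, (1,))

bar 0: v0=C3 v1=C4 downbeat P8
bar 1: v0=D3 v1=D4 downbeat P8
bar 2: v0=E3 v1=C4 downbeat m6
bar 3: v0=F3 v1=D4 downbeat M6
bar 4: v0=D3 v1=B3 downbeat M6
bar 5: v0=C3 v1=A3 downbeat M6
bar 6: v0=B2 v1=G3 downbeat m6
bar 7: v0=C3 v1=C4 downbeat P8
  -> R2 @ bar 1 tick 0 v(0, 1): C3/E3 M3 -> D3/D4 P8 similar
  -> R7 @ bar 1 tick 0 v(1,): E3->D4 leap 10st
  -> R7 @ bar 4 tick 2 v(1,): B3->F3 leap 6st
  -> R2 @ bar 7 tick 0 v(0, 1): B2/D3 m3 -> C3/C4 P8 similar
  -> R7 @ bar 7 tick 0 v(1,): D3->C4 leap 10st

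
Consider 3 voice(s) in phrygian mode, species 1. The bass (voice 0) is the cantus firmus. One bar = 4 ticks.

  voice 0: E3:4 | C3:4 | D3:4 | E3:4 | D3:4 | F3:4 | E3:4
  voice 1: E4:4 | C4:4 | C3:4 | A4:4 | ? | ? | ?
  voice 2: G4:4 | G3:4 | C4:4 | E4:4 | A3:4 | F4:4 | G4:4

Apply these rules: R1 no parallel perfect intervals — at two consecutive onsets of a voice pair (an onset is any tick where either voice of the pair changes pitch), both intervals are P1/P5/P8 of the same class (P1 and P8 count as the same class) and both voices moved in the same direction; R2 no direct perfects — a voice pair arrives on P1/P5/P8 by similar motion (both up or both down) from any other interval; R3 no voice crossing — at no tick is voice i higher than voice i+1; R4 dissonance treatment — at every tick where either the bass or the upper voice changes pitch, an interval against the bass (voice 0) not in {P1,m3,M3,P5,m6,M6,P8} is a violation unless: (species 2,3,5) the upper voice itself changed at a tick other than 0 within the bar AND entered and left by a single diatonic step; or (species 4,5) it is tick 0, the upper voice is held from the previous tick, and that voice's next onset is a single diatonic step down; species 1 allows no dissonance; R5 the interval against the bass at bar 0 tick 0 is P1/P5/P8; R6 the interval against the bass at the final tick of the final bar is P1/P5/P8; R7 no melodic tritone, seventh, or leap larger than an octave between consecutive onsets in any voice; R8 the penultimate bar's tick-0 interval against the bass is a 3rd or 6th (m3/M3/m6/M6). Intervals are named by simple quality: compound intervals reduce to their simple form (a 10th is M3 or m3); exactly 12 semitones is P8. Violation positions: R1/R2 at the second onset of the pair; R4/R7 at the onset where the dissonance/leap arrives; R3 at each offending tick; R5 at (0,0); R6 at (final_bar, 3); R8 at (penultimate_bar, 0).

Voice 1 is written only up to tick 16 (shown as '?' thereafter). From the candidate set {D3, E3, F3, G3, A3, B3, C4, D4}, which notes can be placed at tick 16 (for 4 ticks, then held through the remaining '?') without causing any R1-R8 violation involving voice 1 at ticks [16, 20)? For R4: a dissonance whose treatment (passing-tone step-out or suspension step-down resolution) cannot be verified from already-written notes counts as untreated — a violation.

{}

D3: violates R2,R7
E3: violates R4,R7
F3: violates R7
G3: violates R4,R7
A3: violates R2
B3: violates R3,R7
C4: violates R3,R4
D4: violates R2,R3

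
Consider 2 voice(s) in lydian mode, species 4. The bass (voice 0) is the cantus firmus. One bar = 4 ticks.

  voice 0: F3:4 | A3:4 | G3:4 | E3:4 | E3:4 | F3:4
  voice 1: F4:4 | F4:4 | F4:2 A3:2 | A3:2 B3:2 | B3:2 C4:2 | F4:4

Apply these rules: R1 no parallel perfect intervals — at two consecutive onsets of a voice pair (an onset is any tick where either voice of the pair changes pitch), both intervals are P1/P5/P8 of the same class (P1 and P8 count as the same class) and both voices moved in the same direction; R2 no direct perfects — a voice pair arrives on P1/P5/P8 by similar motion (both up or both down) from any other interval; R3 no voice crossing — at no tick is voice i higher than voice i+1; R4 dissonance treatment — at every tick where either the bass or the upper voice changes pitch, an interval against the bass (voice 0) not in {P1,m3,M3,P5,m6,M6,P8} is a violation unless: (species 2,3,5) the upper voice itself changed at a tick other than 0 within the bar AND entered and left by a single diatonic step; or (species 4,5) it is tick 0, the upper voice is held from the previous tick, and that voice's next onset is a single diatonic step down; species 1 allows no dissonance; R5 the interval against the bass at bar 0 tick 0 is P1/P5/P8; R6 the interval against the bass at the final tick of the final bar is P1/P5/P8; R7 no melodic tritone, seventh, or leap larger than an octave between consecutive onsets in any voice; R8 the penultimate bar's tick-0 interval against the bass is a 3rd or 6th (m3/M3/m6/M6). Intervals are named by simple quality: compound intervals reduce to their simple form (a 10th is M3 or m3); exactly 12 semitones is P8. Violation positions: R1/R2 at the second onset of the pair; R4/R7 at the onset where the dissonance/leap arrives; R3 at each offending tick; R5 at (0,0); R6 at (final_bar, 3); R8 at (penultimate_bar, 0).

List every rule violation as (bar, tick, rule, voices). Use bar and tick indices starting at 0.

(2, 0, R4, (0, 1))
(2, 2, R4, (0, 1))
(3, 0, R4, (0, 1))
(4, 0, R8, (0, 1))
(5, 0, R2, (0, 1))

bar 0: v0=F3 v1=F4 downbeat P8
bar 1: v0=A3 v1=F4 downbeat m6
bar 2: v0=G3 v1=F4 downbeat m7
bar 3: v0=E3 v1=A3 downbeat P4
bar 4: v0=E3 v1=B3 downbeat P5
bar 5: v0=F3 v1=F4 downbeat P8
  -> R4 @ bar 2 tick 0 v(0, 1): G3/F4 m7 untreated
  -> R4 @ bar 2 tick 2 v(0, 1): G3/A3 M2 untreated
  -> R4 @ bar 3 tick 0 v(0, 1): E3/A3 P4 untreated
  -> R8 @ bar 4 tick 0 v(0, 1): penult P5 not 3rd/6th
  -> R2 @ bar 5 tick 0 v(0, 1): E3/C4 m6 -> F3/F4 P8 similar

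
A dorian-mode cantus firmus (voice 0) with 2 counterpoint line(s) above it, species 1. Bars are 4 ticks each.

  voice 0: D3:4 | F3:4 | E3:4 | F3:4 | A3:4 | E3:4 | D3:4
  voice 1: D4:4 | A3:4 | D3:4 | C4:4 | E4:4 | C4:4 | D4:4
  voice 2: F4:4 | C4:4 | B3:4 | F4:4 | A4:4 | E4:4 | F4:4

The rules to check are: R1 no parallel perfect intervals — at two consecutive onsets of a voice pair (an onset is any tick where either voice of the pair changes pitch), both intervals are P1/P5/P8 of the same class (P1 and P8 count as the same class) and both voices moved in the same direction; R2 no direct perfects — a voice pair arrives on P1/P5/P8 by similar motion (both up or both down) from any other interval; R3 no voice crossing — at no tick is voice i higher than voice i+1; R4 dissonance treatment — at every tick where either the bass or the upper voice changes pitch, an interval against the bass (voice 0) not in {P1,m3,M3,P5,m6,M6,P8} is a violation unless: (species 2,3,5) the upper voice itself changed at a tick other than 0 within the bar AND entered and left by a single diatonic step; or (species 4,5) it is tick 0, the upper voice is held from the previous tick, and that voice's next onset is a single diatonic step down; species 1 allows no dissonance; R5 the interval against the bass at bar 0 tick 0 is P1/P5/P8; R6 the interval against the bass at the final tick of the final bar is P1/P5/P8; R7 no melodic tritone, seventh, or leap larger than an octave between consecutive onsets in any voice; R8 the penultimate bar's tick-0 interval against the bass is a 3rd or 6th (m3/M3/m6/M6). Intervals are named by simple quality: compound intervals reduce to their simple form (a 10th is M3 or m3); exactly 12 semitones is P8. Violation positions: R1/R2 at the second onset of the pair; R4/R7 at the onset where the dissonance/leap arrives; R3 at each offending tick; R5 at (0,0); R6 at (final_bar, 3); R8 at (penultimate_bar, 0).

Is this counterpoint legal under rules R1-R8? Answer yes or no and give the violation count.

No (16 violations)

bar 0: v0=D3 v1=D4 v2=F4 (m3)
bar 1: v0=F3 v1=A3 v2=C4 (P5)
bar 2: v0=E3 v1=D3 v2=B3 (P5)
bar 3: v0=F3 v1=C4 v2=F4 (P8)
bar 4: v0=A3 v1=E4 v2=A4 (P8)
bar 5: v0=E3 v1=C4 v2=E4 (P8)
bar 6: v0=D3 v1=D4 v2=F4 (m3)
  R5 @ bar0.0: opens on m3
  R1 @ bar2.0: F3/C4 P5 -> E3/B3 P5 similar
  R3 @ bar2.0: E3 above D3
  R4 @ bar2.0: E3/D3 M2 untreated
  R3 @ bar2.1: E3 above D3
  R3 @ bar2.2: E3 above D3
  R3 @ bar2.3: E3 above D3
  R2 @ bar3.0: E3/D3 M2 -> F3/C4 P5 similar
  R2 @ bar3.0: E3/B3 P5 -> F3/F4 P8 similar
  R7 @ bar3.0: D3->C4 leap 10st
  R7 @ bar3.0: B3->F4 leap 6st
  R1 @ bar4.0: F3/C4 P5 -> A3/E4 P5 similar
  R1 @ bar4.0: F3/F4 P8 -> A3/A4 P8 similar
  R1 @ bar5.0: A3/A4 P8 -> E3/E4 P8 similar
  R8 @ bar5.0: penult P8 not 3rd/6th
  R6 @ bar6.3: closes on m3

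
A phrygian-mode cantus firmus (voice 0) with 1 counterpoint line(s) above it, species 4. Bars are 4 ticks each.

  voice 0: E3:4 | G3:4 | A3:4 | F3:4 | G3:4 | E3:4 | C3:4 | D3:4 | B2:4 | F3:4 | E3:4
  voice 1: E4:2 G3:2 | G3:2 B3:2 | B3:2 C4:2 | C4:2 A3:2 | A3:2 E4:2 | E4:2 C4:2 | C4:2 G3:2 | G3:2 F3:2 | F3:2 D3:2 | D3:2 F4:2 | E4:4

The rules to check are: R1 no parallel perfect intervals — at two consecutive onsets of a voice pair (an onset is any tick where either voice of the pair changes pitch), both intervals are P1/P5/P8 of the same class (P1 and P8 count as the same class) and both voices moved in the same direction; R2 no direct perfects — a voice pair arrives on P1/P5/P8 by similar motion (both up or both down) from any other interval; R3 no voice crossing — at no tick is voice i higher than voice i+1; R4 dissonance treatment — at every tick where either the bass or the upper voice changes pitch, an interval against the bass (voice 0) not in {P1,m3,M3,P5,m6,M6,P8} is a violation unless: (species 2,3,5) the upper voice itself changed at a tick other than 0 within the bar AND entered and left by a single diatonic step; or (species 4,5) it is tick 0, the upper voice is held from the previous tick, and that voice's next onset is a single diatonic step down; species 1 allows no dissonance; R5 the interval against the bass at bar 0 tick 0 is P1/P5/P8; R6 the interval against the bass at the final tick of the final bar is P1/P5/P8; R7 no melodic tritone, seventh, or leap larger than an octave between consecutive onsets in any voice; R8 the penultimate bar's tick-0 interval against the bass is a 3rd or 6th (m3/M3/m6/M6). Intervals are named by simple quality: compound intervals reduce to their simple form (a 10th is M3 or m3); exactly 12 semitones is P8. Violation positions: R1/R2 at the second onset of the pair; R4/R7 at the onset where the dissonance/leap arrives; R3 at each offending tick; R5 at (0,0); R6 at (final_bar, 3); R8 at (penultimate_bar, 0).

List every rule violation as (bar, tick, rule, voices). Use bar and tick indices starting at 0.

bar 0: v0=E3 v1=E4 downbeat P8
bar 1: v0=G3 v1=G3 downbeat P1
bar 2: v0=A3 v1=B3 downbeat M2
bar 3: v0=F3 v1=C4 downbeat P5
bar 4: v0=G3 v1=A3 downbeat M2
bar 5: v0=E3 v1=E4 downbeat P8
bar 6: v0=C3 v1=C4 downbeat P8
bar 7: v0=D3 v1=G3 downbeat P4
bar 8: v0=B2 v1=F3 downbeat TT
bar 9: v0=F3 v1=D3 downbeat m3
bar 10: v0=E3 v1=E4 downbeat P8
  -> R4 @ bar 2 tick 0 v(0, 1): A3/B3 M2 untreated
  -> R4 @ bar 4 tick 0 v(0, 1): G3/A3 M2 untreated
  -> R4 @ bar 8 tick 0 v(0, 1): B2/F3 TT untreated
  -> R3 @ bar 9 tick 0 v(0, 1): F3 above D3
  -> R7 @ bar 9 tick 0 v(0,): B2->F3 leap 6st
  -> R3 @ bar 9 tick 1 v(0, 1): F3 above D3
  -> R7 @ bar 9 tick 2 v(1,): D3->F4 leap 15st
  -> R1 @ bar 10 tick 0 v(0, 1): F3/F4 P8 -> E3/E4 P8 similar

(2, 0, R4, (0, 1))
(4, 0, R4, (0, 1))
(8, 0, R4, (0, 1))
(9, 0, R3, (0, 1))
(9, 0, R7, (0,))
(9, 1, R3, (0, 1))
(9, 2, R7, (1,))
(10, 0, R1, (0, 1))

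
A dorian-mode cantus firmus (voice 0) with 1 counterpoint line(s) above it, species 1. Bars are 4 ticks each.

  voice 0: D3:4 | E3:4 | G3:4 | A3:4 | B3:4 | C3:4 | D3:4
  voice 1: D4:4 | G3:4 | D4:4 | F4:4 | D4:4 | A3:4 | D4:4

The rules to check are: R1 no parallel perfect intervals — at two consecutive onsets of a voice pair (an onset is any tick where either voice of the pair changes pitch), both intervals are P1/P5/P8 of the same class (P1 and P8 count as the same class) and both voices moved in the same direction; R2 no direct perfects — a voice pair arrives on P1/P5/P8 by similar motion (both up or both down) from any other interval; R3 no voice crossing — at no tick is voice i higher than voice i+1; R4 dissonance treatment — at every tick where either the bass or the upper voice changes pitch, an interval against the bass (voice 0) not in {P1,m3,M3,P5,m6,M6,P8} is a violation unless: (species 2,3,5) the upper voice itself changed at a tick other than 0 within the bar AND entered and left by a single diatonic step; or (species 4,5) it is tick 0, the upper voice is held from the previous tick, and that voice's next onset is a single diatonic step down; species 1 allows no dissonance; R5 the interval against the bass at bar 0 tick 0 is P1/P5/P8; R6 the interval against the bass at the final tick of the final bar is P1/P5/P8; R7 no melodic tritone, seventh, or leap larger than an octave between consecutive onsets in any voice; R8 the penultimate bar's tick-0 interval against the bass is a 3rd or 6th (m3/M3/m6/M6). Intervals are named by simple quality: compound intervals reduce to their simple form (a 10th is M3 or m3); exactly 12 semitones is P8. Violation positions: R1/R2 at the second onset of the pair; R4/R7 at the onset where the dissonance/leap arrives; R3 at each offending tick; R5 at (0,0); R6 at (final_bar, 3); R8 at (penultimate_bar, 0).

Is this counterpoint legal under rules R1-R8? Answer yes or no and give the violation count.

No (3 violations)

bar 0: v0=D3 v1=D4 (P8)
bar 1: v0=E3 v1=G3 (m3)
bar 2: v0=G3 v1=D4 (P5)
bar 3: v0=A3 v1=F4 (m6)
bar 4: v0=B3 v1=D4 (m3)
bar 5: v0=C3 v1=A3 (M6)
bar 6: v0=D3 v1=D4 (P8)
  R2 @ bar2.0: E3/G3 m3 -> G3/D4 P5 similar
  R7 @ bar5.0: B3->C3 leap 11st
  R2 @ bar6.0: C3/A3 M6 -> D3/D4 P8 similar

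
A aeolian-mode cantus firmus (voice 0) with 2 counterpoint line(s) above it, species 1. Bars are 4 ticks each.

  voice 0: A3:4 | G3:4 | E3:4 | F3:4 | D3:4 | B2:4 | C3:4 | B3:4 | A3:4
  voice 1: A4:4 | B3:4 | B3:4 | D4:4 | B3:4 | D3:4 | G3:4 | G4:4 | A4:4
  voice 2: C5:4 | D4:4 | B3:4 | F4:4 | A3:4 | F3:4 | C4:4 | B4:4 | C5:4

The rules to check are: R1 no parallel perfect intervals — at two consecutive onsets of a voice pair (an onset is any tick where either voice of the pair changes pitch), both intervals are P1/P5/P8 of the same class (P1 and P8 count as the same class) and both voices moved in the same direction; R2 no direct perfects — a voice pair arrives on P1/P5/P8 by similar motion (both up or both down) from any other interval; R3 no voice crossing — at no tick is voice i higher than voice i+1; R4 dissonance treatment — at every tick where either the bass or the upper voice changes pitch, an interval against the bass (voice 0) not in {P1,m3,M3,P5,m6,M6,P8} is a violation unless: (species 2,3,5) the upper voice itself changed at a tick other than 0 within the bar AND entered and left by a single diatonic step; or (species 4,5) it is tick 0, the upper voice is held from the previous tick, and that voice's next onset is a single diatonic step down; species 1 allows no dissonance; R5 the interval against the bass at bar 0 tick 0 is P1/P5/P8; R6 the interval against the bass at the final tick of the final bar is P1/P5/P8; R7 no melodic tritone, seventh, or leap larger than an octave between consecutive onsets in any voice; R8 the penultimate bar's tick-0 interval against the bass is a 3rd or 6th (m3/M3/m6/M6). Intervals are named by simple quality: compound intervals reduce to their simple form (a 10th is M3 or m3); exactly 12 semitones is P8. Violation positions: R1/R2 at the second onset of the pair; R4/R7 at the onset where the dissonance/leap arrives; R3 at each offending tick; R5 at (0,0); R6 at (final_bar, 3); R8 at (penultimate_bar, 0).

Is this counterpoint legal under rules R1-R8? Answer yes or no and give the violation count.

bar 0: v0=A3 v1=A4 v2=C5 (m3)
bar 1: v0=G3 v1=B3 v2=D4 (P5)
bar 2: v0=E3 v1=B3 v2=B3 (P5)
bar 3: v0=F3 v1=D4 v2=F4 (P8)
bar 4: v0=D3 v1=B3 v2=A3 (P5)
bar 5: v0=B2 v1=D3 v2=F3 (TT)
bar 6: v0=C3 v1=G3 v2=C4 (P8)
bar 7: v0=B3 v1=G4 v2=B4 (P8)
bar 8: v0=A3 v1=A4 v2=C5 (m3)
  R5 @ bar0.0: opens on m3
  R2 @ bar1.0: A3/C5 m3 -> G3/D4 P5 similar
  R7 @ bar1.0: A4->B3 leap 10st
  R7 @ bar1.0: C5->D4 leap 10st
  R1 @ bar2.0: G3/D4 P5 -> E3/B3 P5 similar
  R2 @ bar3.0: E3/B3 P5 -> F3/F4 P8 similar
  R7 @ bar3.0: B3->F4 leap 6st
  R2 @ bar4.0: F3/F4 P8 -> D3/A3 P5 similar
  R3 @ bar4.0: B3 above A3
  R3 @ bar4.1: B3 above A3
  R3 @ bar4.2: B3 above A3
  R3 @ bar4.3: B3 above A3
  R4 @ bar5.0: B2/F3 TT untreated
  R2 @ bar6.0: B2/D3 m3 -> C3/G3 P5 similar
  R2 @ bar6.0: B2/F3 TT -> C3/C4 P8 similar
  R1 @ bar7.0: C3/C4 P8 -> B3/B4 P8 similar
  R7 @ bar7.0: C3->B3 leap 11st
  R7 @ bar7.0: C4->B4 leap 11st
  R8 @ bar7.0: penult P8 not 3rd/6th
  R6 @ bar8.3: closes on m3

No (20 violations)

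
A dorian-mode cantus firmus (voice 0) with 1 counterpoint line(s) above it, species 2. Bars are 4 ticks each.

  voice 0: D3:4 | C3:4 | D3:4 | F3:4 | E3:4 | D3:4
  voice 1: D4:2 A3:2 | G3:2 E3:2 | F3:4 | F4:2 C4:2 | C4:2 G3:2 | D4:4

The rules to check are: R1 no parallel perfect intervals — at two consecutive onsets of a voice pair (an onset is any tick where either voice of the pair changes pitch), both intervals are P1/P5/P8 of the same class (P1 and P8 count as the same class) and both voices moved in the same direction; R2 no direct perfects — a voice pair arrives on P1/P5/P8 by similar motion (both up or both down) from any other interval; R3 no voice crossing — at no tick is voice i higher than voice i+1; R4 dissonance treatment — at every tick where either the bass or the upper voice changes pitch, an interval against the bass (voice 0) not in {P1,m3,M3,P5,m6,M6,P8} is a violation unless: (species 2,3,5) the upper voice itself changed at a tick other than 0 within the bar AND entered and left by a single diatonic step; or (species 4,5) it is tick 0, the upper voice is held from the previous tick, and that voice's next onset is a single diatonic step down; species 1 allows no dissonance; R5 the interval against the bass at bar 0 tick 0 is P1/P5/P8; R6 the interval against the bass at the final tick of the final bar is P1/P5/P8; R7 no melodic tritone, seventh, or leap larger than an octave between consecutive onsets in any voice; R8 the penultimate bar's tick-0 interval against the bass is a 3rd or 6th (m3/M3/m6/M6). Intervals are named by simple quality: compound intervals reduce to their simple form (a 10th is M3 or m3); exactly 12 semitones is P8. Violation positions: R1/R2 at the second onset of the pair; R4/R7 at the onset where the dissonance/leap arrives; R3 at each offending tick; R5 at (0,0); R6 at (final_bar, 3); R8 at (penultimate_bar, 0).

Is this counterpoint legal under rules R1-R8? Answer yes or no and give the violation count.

bar 0: v0=D3 v1=D4 (P8)
bar 1: v0=C3 v1=G3 (P5)
bar 2: v0=D3 v1=F3 (m3)
bar 3: v0=F3 v1=F4 (P8)
bar 4: v0=E3 v1=C4 (m6)
bar 5: v0=D3 v1=D4 (P8)
  R1 @ bar1.0: D3/A3 P5 -> C3/G3 P5 similar
  R2 @ bar3.0: D3/F3 m3 -> F3/F4 P8 similar

No (2 violations)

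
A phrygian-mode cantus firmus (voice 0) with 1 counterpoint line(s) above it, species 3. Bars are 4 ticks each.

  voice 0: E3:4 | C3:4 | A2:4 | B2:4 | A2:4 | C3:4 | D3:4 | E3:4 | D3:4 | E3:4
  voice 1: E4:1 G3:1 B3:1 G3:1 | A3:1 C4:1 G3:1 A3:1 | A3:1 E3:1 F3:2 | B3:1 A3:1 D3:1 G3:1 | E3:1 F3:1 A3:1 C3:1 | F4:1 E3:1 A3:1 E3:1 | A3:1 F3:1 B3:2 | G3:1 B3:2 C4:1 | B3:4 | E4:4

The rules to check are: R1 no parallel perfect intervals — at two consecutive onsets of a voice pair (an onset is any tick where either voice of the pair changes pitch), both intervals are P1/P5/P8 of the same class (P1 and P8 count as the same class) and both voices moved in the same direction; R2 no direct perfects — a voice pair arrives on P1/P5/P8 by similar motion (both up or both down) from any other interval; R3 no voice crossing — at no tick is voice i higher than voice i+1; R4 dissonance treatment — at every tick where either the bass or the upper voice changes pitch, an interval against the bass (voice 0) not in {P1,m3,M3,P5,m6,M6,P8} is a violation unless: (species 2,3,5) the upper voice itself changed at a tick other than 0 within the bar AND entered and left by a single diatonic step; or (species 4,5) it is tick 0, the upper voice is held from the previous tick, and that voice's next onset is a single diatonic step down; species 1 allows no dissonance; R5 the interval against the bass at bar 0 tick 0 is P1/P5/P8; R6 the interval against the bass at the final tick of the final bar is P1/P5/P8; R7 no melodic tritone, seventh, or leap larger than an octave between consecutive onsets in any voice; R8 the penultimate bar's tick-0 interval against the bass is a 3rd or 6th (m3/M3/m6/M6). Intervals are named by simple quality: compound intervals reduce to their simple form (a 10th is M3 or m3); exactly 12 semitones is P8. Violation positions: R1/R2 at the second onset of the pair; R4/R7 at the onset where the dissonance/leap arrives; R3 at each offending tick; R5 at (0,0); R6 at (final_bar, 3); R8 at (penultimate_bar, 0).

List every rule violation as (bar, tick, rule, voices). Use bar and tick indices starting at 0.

(3, 0, R2, (0, 1))
(3, 0, R7, (1,))
(3, 1, R4, (0, 1))
(4, 0, R2, (0, 1))
(5, 0, R4, (0, 1))
(5, 0, R7, (1,))
(5, 1, R7, (1,))
(6, 0, R2, (0, 1))
(6, 2, R7, (1,))
(9, 0, R2, (0, 1))

bar 0: v0=E3 v1=E4 downbeat P8
bar 1: v0=C3 v1=A3 downbeat M6
bar 2: v0=A2 v1=A3 downbeat P8
bar 3: v0=B2 v1=B3 downbeat P8
bar 4: v0=A2 v1=E3 downbeat P5
bar 5: v0=C3 v1=F4 downbeat P4
bar 6: v0=D3 v1=A3 downbeat P5
bar 7: v0=E3 v1=G3 downbeat m3
bar 8: v0=D3 v1=B3 downbeat M6
bar 9: v0=E3 v1=E4 downbeat P8
  -> R2 @ bar 3 tick 0 v(0, 1): A2/F3 m6 -> B2/B3 P8 similar
  -> R7 @ bar 3 tick 0 v(1,): F3->B3 leap 6st
  -> R4 @ bar 3 tick 1 v(0, 1): B2/A3 m7 untreated
  -> R2 @ bar 4 tick 0 v(0, 1): B2/G3 m6 -> A2/E3 P5 similar
  -> R4 @ bar 5 tick 0 v(0, 1): C3/F4 P4 untreated
  -> R7 @ bar 5 tick 0 v(1,): C3->F4 leap 17st
  -> R7 @ bar 5 tick 1 v(1,): F4->E3 leap 13st
  -> R2 @ bar 6 tick 0 v(0, 1): C3/E3 M3 -> D3/A3 P5 similar
  -> R7 @ bar 6 tick 2 v(1,): F3->B3 leap 6st
  -> R2 @ bar 9 tick 0 v(0, 1): D3/B3 M6 -> E3/E4 P8 similar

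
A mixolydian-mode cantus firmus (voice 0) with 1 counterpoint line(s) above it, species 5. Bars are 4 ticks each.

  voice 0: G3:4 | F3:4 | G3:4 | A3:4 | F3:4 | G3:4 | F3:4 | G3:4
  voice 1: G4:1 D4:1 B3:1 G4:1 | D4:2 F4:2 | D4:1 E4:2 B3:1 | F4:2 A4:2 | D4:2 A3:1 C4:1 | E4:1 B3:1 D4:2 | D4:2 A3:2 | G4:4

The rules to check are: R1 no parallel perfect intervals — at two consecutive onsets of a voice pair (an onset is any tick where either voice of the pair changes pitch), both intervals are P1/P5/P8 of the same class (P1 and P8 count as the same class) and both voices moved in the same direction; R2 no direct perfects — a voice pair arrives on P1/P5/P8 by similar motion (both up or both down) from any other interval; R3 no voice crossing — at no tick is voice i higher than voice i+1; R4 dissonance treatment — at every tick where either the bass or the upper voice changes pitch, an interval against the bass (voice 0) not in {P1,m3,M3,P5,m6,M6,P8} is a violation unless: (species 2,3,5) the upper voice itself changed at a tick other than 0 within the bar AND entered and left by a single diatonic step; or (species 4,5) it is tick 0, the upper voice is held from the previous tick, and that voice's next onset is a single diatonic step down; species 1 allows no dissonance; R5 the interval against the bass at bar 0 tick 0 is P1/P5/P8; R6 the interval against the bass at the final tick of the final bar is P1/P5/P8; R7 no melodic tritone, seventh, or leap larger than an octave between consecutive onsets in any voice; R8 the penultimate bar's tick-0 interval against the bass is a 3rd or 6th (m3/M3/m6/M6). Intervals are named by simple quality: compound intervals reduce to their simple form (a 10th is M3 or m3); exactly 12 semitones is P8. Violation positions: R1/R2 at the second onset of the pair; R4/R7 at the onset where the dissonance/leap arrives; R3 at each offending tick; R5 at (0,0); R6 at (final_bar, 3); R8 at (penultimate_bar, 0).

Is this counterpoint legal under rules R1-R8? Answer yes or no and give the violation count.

No (3 violations)

bar 0: v0=G3 v1=G4 (P8)
bar 1: v0=F3 v1=D4 (M6)
bar 2: v0=G3 v1=D4 (P5)
bar 3: v0=A3 v1=F4 (m6)
bar 4: v0=F3 v1=D4 (M6)
bar 5: v0=G3 v1=E4 (M6)
bar 6: v0=F3 v1=D4 (M6)
bar 7: v0=G3 v1=G4 (P8)
  R7 @ bar3.0: B3->F4 leap 6st
  R2 @ bar7.0: F3/A3 M3 -> G3/G4 P8 similar
  R7 @ bar7.0: A3->G4 leap 10st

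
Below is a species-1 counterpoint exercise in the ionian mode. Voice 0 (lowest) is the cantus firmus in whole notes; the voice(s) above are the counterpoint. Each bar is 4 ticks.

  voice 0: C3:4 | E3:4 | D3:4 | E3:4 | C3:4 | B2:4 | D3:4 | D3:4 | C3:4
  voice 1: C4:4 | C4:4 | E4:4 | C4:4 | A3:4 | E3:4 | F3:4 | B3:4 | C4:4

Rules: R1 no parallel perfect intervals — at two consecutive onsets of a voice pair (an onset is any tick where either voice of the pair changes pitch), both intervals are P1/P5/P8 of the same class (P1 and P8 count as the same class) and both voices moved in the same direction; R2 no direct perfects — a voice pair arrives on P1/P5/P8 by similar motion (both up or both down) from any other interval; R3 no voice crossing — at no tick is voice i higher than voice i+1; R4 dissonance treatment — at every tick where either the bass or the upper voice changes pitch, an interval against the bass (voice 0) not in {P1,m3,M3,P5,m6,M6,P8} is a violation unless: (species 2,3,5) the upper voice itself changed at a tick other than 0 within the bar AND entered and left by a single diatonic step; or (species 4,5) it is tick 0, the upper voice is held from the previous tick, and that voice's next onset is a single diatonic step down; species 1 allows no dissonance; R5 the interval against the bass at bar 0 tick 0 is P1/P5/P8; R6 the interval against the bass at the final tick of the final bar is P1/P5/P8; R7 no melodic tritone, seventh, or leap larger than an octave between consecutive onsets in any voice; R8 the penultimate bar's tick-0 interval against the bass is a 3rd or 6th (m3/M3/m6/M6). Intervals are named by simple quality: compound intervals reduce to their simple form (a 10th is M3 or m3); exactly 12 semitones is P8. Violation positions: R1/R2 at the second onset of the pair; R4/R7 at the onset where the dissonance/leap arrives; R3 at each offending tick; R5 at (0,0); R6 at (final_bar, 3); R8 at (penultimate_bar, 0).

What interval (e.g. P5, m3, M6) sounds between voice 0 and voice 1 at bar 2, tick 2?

M2

voice 0=D3 voice 1=E4 -> M2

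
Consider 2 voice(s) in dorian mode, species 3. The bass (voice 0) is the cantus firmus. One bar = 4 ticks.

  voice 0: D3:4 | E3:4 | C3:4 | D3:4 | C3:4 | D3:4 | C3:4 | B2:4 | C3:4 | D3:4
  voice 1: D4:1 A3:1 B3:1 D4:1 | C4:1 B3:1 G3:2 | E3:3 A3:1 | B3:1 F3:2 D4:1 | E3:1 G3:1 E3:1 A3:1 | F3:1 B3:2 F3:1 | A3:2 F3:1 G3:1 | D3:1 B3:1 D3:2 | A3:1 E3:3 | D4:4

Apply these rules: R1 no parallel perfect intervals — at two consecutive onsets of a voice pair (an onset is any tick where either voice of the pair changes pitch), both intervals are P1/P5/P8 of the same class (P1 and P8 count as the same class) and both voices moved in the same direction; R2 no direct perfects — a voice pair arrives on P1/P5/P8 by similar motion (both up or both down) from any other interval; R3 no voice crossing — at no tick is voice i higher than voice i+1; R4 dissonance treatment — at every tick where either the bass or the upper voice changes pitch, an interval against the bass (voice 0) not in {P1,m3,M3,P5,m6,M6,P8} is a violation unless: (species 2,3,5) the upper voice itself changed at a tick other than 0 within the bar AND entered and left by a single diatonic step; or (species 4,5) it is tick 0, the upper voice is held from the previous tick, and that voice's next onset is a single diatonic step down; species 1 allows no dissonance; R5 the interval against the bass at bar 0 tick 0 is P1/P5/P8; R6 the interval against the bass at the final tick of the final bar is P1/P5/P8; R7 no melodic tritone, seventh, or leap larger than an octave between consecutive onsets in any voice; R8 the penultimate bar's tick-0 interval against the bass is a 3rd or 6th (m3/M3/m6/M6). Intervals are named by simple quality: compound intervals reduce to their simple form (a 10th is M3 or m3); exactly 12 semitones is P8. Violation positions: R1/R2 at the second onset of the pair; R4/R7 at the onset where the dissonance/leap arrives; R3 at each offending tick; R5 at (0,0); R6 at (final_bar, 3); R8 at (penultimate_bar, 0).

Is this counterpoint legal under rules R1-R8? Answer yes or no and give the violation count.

No (7 violations)

bar 0: v0=D3 v1=D4 (P8)
bar 1: v0=E3 v1=C4 (m6)
bar 2: v0=C3 v1=E3 (M3)
bar 3: v0=D3 v1=B3 (M6)
bar 4: v0=C3 v1=E3 (M3)
bar 5: v0=D3 v1=F3 (m3)
bar 6: v0=C3 v1=A3 (M6)
bar 7: v0=B2 v1=D3 (m3)
bar 8: v0=C3 v1=A3 (M6)
bar 9: v0=D3 v1=D4 (P8)
  R7 @ bar3.1: B3->F3 leap 6st
  R7 @ bar4.0: D4->E3 leap 10st
  R7 @ bar5.1: F3->B3 leap 6st
  R7 @ bar5.3: B3->F3 leap 6st
  R4 @ bar6.2: C3/F3 P4 untreated
  R2 @ bar9.0: C3/E3 M3 -> D3/D4 P8 similar
  R7 @ bar9.0: E3->D4 leap 10st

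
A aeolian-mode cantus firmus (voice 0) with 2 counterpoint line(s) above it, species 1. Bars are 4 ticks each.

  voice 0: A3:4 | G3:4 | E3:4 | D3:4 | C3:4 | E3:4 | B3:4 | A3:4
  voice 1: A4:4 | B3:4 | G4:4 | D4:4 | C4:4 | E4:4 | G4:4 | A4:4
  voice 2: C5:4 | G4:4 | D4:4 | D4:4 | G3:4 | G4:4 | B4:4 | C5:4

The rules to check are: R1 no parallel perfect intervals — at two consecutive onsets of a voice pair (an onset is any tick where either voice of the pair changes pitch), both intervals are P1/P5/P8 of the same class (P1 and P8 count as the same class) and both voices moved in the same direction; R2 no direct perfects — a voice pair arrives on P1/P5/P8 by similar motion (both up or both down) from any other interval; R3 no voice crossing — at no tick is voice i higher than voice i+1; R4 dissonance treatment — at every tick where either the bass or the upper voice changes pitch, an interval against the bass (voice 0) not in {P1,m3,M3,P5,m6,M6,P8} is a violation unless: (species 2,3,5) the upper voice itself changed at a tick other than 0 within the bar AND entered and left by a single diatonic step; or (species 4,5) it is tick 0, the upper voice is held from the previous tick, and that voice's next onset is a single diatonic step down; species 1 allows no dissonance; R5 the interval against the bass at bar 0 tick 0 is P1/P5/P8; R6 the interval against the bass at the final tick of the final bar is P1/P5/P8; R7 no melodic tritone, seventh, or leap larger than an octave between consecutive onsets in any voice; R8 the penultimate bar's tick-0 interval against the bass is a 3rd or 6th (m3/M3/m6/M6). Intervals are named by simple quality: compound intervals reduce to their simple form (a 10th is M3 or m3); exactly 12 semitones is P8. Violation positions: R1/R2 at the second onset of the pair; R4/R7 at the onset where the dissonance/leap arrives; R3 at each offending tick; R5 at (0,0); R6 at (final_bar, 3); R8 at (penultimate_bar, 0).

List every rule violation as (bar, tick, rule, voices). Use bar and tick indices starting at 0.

(0, 0, R5, (0, 2))
(1, 0, R2, (0, 2))
(1, 0, R7, (1,))
(2, 0, R3, (1, 2))
(2, 0, R4, (0, 2))
(2, 1, R3, (1, 2))
(2, 2, R3, (1, 2))
(2, 3, R3, (1, 2))
(3, 0, R2, (0, 1))
(4, 0, R1, (0, 1))
(4, 0, R2, (0, 2))
(4, 0, R3, (1, 2))
(4, 1, R3, (1, 2))
(4, 2, R3, (1, 2))
(4, 3, R3, (1, 2))
(5, 0, R1, (0, 1))
(6, 0, R2, (0, 2))
(6, 0, R8, (0, 2))
(7, 3, R6, (0, 2))

bar 0: v0=A3 v1=A4 v2=C5 downbeat m3
bar 1: v0=G3 v1=B3 v2=G4 downbeat P8
bar 2: v0=E3 v1=G4 v2=D4 downbeat m7
bar 3: v0=D3 v1=D4 v2=D4 downbeat P8
bar 4: v0=C3 v1=C4 v2=G3 downbeat P5
bar 5: v0=E3 v1=E4 v2=G4 downbeat m3
bar 6: v0=B3 v1=G4 v2=B4 downbeat P8
bar 7: v0=A3 v1=A4 v2=C5 downbeat m3
  -> R5 @ bar 0 tick 0 v(0, 2): opens on m3
  -> R2 @ bar 1 tick 0 v(0, 2): A3/C5 m3 -> G3/G4 P8 similar
  -> R7 @ bar 1 tick 0 v(1,): A4->B3 leap 10st
  -> R3 @ bar 2 tick 0 v(1, 2): G4 above D4
  -> R4 @ bar 2 tick 0 v(0, 2): E3/D4 m7 untreated
  -> R3 @ bar 2 tick 1 v(1, 2): G4 above D4
  -> R3 @ bar 2 tick 2 v(1, 2): G4 above D4
  -> R3 @ bar 2 tick 3 v(1, 2): G4 above D4
  -> R2 @ bar 3 tick 0 v(0, 1): E3/G4 m3 -> D3/D4 P8 similar
  -> R1 @ bar 4 tick 0 v(0, 1): D3/D4 P8 -> C3/C4 P8 similar
  -> R2 @ bar 4 tick 0 v(0, 2): D3/D4 P8 -> C3/G3 P5 similar
  -> R3 @ bar 4 tick 0 v(1, 2): C4 above G3
  -> R3 @ bar 4 tick 1 v(1, 2): C4 above G3
  -> R3 @ bar 4 tick 2 v(1, 2): C4 above G3
  -> R3 @ bar 4 tick 3 v(1, 2): C4 above G3
  -> R1 @ bar 5 tick 0 v(0, 1): C3/C4 P8 -> E3/E4 P8 similar
  -> R2 @ bar 6 tick 0 v(0, 2): E3/G4 m3 -> B3/B4 P8 similar
  -> R8 @ bar 6 tick 0 v(0, 2): penult P8 not 3rd/6th
  -> R6 @ bar 7 tick 3 v(0, 2): closes on m3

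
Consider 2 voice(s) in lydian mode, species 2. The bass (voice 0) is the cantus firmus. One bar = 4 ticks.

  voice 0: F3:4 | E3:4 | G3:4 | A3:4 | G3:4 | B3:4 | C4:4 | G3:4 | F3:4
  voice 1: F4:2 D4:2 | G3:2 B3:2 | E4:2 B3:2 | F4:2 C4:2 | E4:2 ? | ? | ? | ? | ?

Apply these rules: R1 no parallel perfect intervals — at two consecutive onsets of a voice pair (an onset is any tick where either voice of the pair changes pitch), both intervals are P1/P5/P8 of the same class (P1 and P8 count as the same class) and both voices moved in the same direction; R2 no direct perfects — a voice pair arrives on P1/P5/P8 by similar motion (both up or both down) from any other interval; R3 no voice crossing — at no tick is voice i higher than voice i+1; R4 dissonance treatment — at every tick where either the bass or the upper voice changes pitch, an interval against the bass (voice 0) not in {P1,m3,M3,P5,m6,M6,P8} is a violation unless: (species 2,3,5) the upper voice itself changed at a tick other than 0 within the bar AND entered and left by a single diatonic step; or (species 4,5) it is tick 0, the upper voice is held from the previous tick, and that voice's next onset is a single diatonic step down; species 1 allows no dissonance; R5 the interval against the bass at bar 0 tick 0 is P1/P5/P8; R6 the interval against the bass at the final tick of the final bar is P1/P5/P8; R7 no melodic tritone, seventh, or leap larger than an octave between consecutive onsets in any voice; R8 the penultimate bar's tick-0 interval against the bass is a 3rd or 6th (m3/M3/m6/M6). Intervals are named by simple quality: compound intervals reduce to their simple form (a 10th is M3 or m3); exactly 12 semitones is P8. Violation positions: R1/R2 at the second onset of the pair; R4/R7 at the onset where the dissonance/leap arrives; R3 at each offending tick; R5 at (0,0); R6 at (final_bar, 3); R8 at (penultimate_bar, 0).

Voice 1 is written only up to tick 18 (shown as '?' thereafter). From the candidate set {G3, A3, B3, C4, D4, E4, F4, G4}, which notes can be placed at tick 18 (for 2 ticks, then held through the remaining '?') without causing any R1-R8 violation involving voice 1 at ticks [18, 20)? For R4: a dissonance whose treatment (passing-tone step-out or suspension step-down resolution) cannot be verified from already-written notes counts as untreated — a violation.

{B3, D4, E4, G3, G4}

G3: legal
A3: violates R4
B3: legal
C4: violates R4
D4: legal
E4: legal
F4: violates R4
G4: legal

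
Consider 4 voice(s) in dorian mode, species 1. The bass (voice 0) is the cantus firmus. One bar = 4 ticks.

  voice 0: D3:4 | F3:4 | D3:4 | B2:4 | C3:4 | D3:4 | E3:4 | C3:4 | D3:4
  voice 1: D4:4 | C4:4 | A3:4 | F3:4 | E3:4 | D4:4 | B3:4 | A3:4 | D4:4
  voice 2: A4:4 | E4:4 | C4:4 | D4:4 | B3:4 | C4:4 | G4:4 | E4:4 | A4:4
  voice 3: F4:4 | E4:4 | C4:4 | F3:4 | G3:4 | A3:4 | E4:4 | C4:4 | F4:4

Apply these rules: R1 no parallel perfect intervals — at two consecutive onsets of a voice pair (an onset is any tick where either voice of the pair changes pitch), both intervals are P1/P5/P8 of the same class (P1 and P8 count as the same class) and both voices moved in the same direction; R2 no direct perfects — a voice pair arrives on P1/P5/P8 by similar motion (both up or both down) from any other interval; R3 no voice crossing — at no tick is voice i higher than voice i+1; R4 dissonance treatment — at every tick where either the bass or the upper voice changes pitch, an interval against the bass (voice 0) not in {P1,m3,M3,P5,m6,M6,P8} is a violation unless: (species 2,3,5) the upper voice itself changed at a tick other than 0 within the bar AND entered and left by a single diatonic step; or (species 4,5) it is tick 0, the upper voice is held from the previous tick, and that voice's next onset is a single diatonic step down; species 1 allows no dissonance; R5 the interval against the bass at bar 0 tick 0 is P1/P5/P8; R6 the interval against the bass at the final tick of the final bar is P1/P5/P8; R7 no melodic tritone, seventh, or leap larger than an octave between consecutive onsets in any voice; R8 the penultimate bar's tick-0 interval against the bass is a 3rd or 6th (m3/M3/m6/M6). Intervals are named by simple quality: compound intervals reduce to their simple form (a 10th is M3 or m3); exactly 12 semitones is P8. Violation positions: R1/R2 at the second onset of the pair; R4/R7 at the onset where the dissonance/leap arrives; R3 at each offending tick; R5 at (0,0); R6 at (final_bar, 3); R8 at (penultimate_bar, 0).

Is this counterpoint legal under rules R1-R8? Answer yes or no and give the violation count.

No (58 violations)

bar 0: v0=D3 v1=D4 v2=A4 v3=F4 (m3)
bar 1: v0=F3 v1=C4 v2=E4 v3=E4 (M7)
bar 2: v0=D3 v1=A3 v2=C4 v3=C4 (m7)
bar 3: v0=B2 v1=F3 v2=D4 v3=F3 (TT)
bar 4: v0=C3 v1=E3 v2=B3 v3=G3 (P5)
bar 5: v0=D3 v1=D4 v2=C4 v3=A3 (P5)
bar 6: v0=E3 v1=B3 v2=G4 v3=E4 (P8)
bar 7: v0=C3 v1=A3 v2=E4 v3=C4 (P8)
bar 8: v0=D3 v1=D4 v2=A4 v3=F4 (m3)
  R3 @ bar0.0: A4 above F4
  R5 @ bar0.0: opens on m3
  R3 @ bar0.1: A4 above F4
  R3 @ bar0.2: A4 above F4
  R3 @ bar0.3: A4 above F4
  R2 @ bar1.0: A4/F4 M3 -> E4/E4 P1 similar
  R4 @ bar1.0: F3/E4 M7 untreated
  R4 @ bar1.0: F3/E4 M7 untreated
  R1 @ bar2.0: F3/C4 P5 -> D3/A3 P5 similar
  R1 @ bar2.0: E4/E4 P1 -> C4/C4 P1 similar
  R4 @ bar2.0: D3/C4 m7 untreated
  R4 @ bar2.0: D3/C4 m7 untreated
  R2 @ bar3.0: A3/C4 m3 -> F3/F3 P1 similar
  R3 @ bar3.0: D4 above F3
  R4 @ bar3.0: B2/F3 TT untreated
  R4 @ bar3.0: B2/F3 TT untreated
  R3 @ bar3.1: D4 above F3
  R3 @ bar3.2: D4 above F3
  R3 @ bar3.3: D4 above F3
  R2 @ bar4.0: B2/F3 TT -> C3/G3 P5 similar
  R2 @ bar4.0: F3/D4 M6 -> E3/B3 P5 similar
  R3 @ bar4.0: B3 above G3
  R4 @ bar4.0: C3/B3 M7 untreated
  R3 @ bar4.1: B3 above G3
  R3 @ bar4.2: B3 above G3
  R3 @ bar4.3: B3 above G3
  R1 @ bar5.0: C3/G3 P5 -> D3/A3 P5 similar
  R2 @ bar5.0: C3/E3 M3 -> D3/D4 P8 similar
  R3 @ bar5.0: D4 above C4
  R3 @ bar5.0: C4 above A3
  R4 @ bar5.0: D3/C4 m7 untreated
  R7 @ bar5.0: E3->D4 leap 10st
  R3 @ bar5.1: D4 above C4
  R3 @ bar5.1: C4 above A3
  R3 @ bar5.2: D4 above C4
  R3 @ bar5.2: C4 above A3
  R3 @ bar5.3: D4 above C4
  R3 @ bar5.3: C4 above A3
  R2 @ bar6.0: D3/A3 P5 -> E3/E4 P8 similar
  R3 @ bar6.0: G4 above E4
  R3 @ bar6.1: G4 above E4
  R3 @ bar6.2: G4 above E4
  R3 @ bar6.3: G4 above E4
  R1 @ bar7.0: E3/E4 P8 -> C3/C4 P8 similar
  R2 @ bar7.0: B3/G4 m6 -> A3/E4 P5 similar
  R3 @ bar7.0: E4 above C4
  R8 @ bar7.0: penult P8 not 3rd/6th
  R3 @ bar7.1: E4 above C4
  R3 @ bar7.2: E4 above C4
  R3 @ bar7.3: E4 above C4
  R1 @ bar8.0: A3/E4 P5 -> D4/A4 P5 similar
  R2 @ bar8.0: C3/A3 M6 -> D3/D4 P8 similar
  R2 @ bar8.0: C3/E4 M3 -> D3/A4 P5 similar
  R3 @ bar8.0: A4 above F4
  R3 @ bar8.1: A4 above F4
  R3 @ bar8.2: A4 above F4
  R3 @ bar8.3: A4 above F4
  R6 @ bar8.3: closes on m3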